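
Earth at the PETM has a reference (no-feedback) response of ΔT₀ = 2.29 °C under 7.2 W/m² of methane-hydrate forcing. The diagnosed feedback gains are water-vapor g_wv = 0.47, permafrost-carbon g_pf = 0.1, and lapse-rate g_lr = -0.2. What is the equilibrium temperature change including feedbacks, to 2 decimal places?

3.63 °C

Total gain g = 0.47 + 0.1 − 0.2 = 0.37.
Amplification A = 1/(1 − 0.37) = 1.587.
ΔT = 2.29 × 1.587 = 3.63 °C.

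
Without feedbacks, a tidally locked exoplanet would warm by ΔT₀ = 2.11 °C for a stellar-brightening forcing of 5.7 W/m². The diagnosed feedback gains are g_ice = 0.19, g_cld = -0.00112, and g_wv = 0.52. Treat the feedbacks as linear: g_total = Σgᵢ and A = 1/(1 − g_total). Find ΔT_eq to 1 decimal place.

Total gain g = 0.19 − 0.00112 + 0.52 = 0.70888.
Amplification A = 1/(1 − 0.70888) = 3.435.
ΔT = 2.11 × 3.435 = 7.2 °C.

7.2 °C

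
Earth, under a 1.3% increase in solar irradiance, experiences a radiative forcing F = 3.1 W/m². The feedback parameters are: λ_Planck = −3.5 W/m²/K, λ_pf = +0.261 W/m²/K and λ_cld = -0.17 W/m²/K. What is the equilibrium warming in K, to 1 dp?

Net feedback parameter λ = (−3.5) + (+0.261) + (-0.17) = -3.409 W/m²/K.
ΔT = −F/λ = −3.1/(-3.409) = 0.9 K.

0.9 K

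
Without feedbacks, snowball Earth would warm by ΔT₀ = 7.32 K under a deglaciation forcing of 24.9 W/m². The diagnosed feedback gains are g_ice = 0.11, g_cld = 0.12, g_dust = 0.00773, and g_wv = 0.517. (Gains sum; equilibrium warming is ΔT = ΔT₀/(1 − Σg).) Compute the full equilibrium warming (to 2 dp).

29.84 K

Total gain g = 0.11 + 0.12 + 0.00773 + 0.517 = 0.75473.
Amplification A = 1/(1 − 0.75473) = 4.077.
ΔT = 7.32 × 4.077 = 29.84 K.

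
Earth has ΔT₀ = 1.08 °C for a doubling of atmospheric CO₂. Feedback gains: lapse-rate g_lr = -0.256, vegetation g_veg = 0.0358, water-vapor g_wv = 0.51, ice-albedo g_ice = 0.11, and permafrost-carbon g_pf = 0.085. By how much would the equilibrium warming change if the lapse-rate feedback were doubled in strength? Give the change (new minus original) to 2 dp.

-0.70 °C

Original: g = 0.4848, ΔT = 1.08/(1−0.4848) = 2.0963 °C.
With doubled lapse-rate: g' = 0.2288, ΔT' = 1.08/(1−0.2288) = 1.4004 °C.
Change = 1.4004 − 2.0963 = -0.70 °C.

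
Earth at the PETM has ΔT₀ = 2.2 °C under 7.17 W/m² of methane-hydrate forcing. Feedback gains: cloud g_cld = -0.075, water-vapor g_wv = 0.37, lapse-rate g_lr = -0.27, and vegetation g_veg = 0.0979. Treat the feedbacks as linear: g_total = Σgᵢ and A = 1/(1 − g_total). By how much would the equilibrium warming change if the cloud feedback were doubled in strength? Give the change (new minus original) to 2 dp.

Original: g = 0.1229, ΔT = 2.2/(1−0.1229) = 2.5083 °C.
With doubled cloud: g' = 0.0479, ΔT' = 2.2/(1−0.0479) = 2.3107 °C.
Change = 2.3107 − 2.5083 = -0.20 °C.

-0.20 °C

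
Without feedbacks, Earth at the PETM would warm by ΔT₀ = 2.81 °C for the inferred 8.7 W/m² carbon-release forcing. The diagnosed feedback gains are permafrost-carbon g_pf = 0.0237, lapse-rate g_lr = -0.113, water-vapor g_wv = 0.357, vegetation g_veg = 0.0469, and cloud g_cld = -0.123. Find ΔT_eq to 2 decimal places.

Total gain g = 0.0237 − 0.113 + 0.357 + 0.0469 − 0.123 = 0.1916.
Amplification A = 1/(1 − 0.1916) = 1.237.
ΔT = 2.81 × 1.237 = 3.48 °C.

3.48 °C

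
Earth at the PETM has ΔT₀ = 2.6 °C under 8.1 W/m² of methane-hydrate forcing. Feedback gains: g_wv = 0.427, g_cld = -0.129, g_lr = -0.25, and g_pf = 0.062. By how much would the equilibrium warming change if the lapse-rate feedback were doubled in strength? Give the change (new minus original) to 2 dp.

-0.64 °C

Original: g = 0.11, ΔT = 2.6/(1−0.11) = 2.9213 °C.
With doubled lapse-rate: g' = -0.14, ΔT' = 2.6/(1+0.14) = 2.2807 °C.
Change = 2.2807 − 2.9213 = -0.64 °C.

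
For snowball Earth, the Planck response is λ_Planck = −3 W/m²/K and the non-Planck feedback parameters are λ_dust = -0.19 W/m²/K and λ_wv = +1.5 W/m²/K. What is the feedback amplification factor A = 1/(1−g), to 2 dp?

1.78

Convert to gains: g_dust = -0.19/3 = -0.06333; g_wv = 1.5/3 = 0.5.
Total gain g = 0.43667.
A = 1/(1 − 0.43667) = 1.78.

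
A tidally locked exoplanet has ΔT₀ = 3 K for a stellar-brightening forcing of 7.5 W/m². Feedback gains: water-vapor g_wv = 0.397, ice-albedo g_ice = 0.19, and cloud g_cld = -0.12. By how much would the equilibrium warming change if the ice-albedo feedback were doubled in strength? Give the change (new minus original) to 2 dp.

Original: g = 0.467, ΔT = 3/(1−0.467) = 5.6285 K.
With doubled ice-albedo: g' = 0.657, ΔT' = 3/(1−0.657) = 8.7464 K.
Change = 8.7464 − 5.6285 = 3.12 K.

3.12 K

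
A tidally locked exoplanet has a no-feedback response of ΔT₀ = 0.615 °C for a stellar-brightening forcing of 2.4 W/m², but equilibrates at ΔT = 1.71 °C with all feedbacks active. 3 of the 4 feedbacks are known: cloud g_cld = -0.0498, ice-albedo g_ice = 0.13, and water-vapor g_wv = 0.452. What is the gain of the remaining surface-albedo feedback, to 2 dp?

0.11

Amplification A = ΔT/ΔT₀ = 1.71/0.615 = 2.78.
Total gain g = 1 − 1/A = 1 − 1/2.78 = 0.6403.
Known gains sum to -0.0498 + 0.13 + 0.452 = 0.5322.
g_alb = 0.6403 − 0.5322 = 0.11.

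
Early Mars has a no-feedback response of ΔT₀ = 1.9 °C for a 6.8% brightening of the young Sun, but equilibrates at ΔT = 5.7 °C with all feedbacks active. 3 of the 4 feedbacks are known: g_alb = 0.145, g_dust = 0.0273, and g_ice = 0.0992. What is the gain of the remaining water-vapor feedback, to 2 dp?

0.40

Amplification A = ΔT/ΔT₀ = 5.7/1.9 = 3.
Total gain g = 1 − 1/A = 1 − 1/3 = 0.6667.
Known gains sum to 0.145 + 0.0273 + 0.0992 = 0.2715.
g_wv = 0.6667 − 0.2715 = 0.40.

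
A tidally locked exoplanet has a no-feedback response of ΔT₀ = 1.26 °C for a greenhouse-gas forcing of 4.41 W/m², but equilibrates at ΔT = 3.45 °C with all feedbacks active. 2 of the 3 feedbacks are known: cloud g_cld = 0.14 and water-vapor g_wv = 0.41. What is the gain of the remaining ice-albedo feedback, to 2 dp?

0.08

Amplification A = ΔT/ΔT₀ = 3.45/1.26 = 2.738.
Total gain g = 1 − 1/A = 1 − 1/2.738 = 0.6348.
Known gains sum to 0.14 + 0.41 = 0.55.
g_ice = 0.6348 − 0.55 = 0.08.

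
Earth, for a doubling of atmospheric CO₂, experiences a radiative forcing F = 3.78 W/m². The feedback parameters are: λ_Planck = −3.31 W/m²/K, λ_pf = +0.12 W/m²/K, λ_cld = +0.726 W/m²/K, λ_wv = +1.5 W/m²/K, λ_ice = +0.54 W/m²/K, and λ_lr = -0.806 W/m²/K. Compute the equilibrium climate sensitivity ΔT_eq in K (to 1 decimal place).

Net feedback parameter λ = (−3.31) + (+0.12) + (+0.726) + (+1.5) + (+0.54) + (-0.806) = -1.23 W/m²/K.
ΔT = −F/λ = −3.78/(-1.23) = 3.1 K.

3.1 K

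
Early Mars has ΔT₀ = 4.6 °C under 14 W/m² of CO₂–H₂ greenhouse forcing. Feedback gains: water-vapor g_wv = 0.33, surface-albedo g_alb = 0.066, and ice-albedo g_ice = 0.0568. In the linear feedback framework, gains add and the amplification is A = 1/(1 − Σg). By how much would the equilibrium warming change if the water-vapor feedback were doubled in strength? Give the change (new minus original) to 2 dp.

Original: g = 0.4528, ΔT = 4.6/(1−0.4528) = 8.4064 °C.
With doubled water-vapor: g' = 0.7828, ΔT' = 4.6/(1−0.7828) = 21.1786 °C.
Change = 21.1786 − 8.4064 = 12.77 °C.

12.77 °C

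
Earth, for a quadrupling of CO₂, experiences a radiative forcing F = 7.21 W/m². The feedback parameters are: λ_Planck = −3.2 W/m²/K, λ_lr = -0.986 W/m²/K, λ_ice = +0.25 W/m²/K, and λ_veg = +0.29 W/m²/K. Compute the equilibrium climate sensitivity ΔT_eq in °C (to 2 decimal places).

Net feedback parameter λ = (−3.2) + (-0.986) + (+0.25) + (+0.29) = -3.646 W/m²/K.
ΔT = −F/λ = −7.21/(-3.646) = 1.98 °C.

1.98 °C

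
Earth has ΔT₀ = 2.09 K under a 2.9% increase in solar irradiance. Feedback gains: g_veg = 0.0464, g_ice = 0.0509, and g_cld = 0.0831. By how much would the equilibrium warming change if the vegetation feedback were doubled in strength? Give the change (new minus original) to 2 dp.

Original: g = 0.1804, ΔT = 2.09/(1−0.1804) = 2.5500 K.
With doubled vegetation: g' = 0.2268, ΔT' = 2.09/(1−0.2268) = 2.7031 K.
Change = 2.7031 − 2.5500 = 0.15 K.

0.15 K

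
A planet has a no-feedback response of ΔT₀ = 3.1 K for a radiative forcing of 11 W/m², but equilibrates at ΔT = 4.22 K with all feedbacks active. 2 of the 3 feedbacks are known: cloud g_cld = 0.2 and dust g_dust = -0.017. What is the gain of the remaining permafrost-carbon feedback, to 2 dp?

0.08

Amplification A = ΔT/ΔT₀ = 4.22/3.1 = 1.361.
Total gain g = 1 − 1/A = 1 − 1/1.361 = 0.2652.
Known gains sum to 0.2 − 0.017 = 0.183.
g_pf = 0.2652 − 0.183 = 0.08.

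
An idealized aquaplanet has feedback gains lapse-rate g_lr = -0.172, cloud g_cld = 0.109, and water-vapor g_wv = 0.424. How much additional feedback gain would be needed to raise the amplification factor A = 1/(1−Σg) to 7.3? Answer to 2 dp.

Current total gain = 0.361.
Target gain for A = 7.3: g* = 1 − 1/7.3 = 0.863.
Additional gain needed = 0.863 − 0.361 = 0.50.

0.50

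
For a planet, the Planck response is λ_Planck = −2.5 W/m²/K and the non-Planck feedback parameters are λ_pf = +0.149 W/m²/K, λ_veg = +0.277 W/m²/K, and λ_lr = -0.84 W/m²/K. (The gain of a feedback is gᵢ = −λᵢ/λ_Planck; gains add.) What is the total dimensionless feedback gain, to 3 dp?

-0.166

Convert to gains: g_pf = 0.149/2.5 = 0.0596; g_veg = 0.277/2.5 = 0.1108; g_lr = -0.84/2.5 = -0.336.
Total gain g = -0.1656.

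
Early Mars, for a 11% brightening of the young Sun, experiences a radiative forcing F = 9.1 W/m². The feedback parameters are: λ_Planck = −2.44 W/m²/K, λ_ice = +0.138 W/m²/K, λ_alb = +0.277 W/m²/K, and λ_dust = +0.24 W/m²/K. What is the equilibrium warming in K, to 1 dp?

5.1 K

Net feedback parameter λ = (−2.44) + (+0.138) + (+0.277) + (+0.24) = -1.785 W/m²/K.
ΔT = −F/λ = −9.1/(-1.785) = 5.1 K.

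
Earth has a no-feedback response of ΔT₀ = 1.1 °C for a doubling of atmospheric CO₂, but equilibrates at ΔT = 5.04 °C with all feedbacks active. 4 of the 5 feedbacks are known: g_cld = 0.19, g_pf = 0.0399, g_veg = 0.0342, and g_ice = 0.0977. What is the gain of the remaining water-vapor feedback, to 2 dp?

Amplification A = ΔT/ΔT₀ = 5.04/1.1 = 4.582.
Total gain g = 1 − 1/A = 1 − 1/4.582 = 0.7818.
Known gains sum to 0.19 + 0.0399 + 0.0342 + 0.0977 = 0.3618.
g_wv = 0.7818 − 0.3618 = 0.42.

0.42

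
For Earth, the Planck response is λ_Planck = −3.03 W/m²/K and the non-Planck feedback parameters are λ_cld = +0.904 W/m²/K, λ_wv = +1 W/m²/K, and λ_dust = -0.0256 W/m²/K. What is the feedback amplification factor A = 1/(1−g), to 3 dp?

2.631

Convert to gains: g_cld = 0.904/3.03 = 0.2983; g_wv = 1/3.03 = 0.33; g_dust = -0.0256/3.03 = -0.008449.
Total gain g = 0.619851.
A = 1/(1 − 0.619851) = 2.631.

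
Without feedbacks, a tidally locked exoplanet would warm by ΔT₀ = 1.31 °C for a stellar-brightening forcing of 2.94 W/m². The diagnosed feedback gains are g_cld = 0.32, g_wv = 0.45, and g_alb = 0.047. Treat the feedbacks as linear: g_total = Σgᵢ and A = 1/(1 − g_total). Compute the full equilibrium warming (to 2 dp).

7.16 °C

Total gain g = 0.32 + 0.45 + 0.047 = 0.817.
Amplification A = 1/(1 − 0.817) = 5.464.
ΔT = 1.31 × 5.464 = 7.16 °C.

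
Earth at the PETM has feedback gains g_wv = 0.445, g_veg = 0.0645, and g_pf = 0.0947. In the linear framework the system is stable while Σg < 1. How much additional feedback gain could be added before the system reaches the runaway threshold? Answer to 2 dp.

Current total gain = 0.445 + 0.0645 + 0.0947 = 0.6042.
Margin to runaway = 1 − 0.6042 = 0.40.

0.40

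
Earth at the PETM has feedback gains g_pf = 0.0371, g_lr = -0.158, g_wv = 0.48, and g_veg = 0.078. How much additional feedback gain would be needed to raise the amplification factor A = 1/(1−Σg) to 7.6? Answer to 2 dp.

0.43

Current total gain = 0.4371.
Target gain for A = 7.6: g* = 1 − 1/7.6 = 0.8684.
Additional gain needed = 0.8684 − 0.4371 = 0.43.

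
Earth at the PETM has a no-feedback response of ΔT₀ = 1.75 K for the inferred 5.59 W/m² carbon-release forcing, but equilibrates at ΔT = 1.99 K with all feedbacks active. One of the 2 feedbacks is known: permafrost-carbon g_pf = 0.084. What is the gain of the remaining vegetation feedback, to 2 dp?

0.04

Amplification A = ΔT/ΔT₀ = 1.99/1.75 = 1.137.
Total gain g = 1 − 1/A = 1 − 1/1.137 = 0.1205.
The known gain is 0.084.
g_veg = 0.1205 − 0.084 = 0.04.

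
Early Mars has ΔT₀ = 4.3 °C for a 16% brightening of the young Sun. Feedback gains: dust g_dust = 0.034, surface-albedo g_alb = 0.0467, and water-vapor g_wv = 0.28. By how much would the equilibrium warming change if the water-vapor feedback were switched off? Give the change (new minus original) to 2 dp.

Original: g = 0.3607, ΔT = 4.3/(1−0.3607) = 6.7261 °C.
Without water-vapor: g' = 0.0807, ΔT' = 4.3/(1−0.0807) = 4.6775 °C.
Change = 4.6775 − 6.7261 = -2.05 °C.

-2.05 °C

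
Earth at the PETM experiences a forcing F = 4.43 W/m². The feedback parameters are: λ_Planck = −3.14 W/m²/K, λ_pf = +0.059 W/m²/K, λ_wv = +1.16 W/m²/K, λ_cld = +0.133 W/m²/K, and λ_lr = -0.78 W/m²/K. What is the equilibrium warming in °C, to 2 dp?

Net feedback parameter λ = (−3.14) + (+0.059) + (+1.16) + (+0.133) + (-0.78) = -2.568 W/m²/K.
ΔT = −F/λ = −4.43/(-2.568) = 1.73 °C.

1.73 °C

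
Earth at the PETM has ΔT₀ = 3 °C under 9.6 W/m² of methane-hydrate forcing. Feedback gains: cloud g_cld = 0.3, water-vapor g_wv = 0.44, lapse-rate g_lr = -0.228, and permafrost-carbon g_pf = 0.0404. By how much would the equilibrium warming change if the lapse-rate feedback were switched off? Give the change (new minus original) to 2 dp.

Original: g = 0.5524, ΔT = 3/(1−0.5524) = 6.7024 °C.
Without lapse-rate: g' = 0.7804, ΔT' = 3/(1−0.7804) = 13.6612 °C.
Change = 13.6612 − 6.7024 = 6.96 °C.

6.96 °C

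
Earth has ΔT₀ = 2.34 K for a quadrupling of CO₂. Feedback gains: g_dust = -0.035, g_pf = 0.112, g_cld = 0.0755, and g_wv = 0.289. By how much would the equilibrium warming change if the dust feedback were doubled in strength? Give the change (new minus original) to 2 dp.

-0.25 K

Original: g = 0.4415, ΔT = 2.34/(1−0.4415) = 4.1898 K.
With doubled dust: g' = 0.4065, ΔT' = 2.34/(1−0.4065) = 3.9427 K.
Change = 3.9427 − 4.1898 = -0.25 K.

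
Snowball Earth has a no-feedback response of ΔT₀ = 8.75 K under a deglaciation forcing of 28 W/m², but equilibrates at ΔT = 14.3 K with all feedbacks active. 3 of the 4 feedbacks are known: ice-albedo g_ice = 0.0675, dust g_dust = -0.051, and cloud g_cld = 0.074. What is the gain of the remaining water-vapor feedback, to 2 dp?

Amplification A = ΔT/ΔT₀ = 14.3/8.75 = 1.634.
Total gain g = 1 − 1/A = 1 − 1/1.634 = 0.388.
Known gains sum to 0.0675 − 0.051 + 0.074 = 0.0905.
g_wv = 0.388 − 0.0905 = 0.30.

0.30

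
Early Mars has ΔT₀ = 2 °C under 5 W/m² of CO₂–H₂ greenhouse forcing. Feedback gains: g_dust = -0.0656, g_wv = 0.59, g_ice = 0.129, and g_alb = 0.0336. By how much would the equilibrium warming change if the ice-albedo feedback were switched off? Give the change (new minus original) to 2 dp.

-1.86 °C

Original: g = 0.687, ΔT = 2/(1−0.687) = 6.3898 °C.
Without ice-albedo: g' = 0.558, ΔT' = 2/(1−0.558) = 4.5249 °C.
Change = 4.5249 − 6.3898 = -1.86 °C.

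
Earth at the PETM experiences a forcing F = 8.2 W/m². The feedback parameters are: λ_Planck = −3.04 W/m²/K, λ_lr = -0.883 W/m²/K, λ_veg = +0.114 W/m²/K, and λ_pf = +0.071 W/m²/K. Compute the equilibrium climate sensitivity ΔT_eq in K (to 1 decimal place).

2.2 K

Net feedback parameter λ = (−3.04) + (-0.883) + (+0.114) + (+0.071) = -3.738 W/m²/K.
ΔT = −F/λ = −8.2/(-3.738) = 2.2 K.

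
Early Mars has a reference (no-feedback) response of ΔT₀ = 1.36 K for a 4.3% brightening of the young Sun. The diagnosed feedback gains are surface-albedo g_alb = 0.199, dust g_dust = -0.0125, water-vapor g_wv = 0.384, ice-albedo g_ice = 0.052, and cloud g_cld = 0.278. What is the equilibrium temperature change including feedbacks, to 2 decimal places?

Total gain g = 0.199 − 0.0125 + 0.384 + 0.052 + 0.278 = 0.9005.
Amplification A = 1/(1 − 0.9005) = 10.05.
ΔT = 1.36 × 10.05 = 13.67 K.

13.67 K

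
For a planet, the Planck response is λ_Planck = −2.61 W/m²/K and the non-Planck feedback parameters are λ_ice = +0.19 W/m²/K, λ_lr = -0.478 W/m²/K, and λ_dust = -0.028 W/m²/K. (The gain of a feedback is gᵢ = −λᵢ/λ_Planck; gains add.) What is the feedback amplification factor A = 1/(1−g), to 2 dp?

Convert to gains: g_ice = 0.19/2.61 = 0.0728; g_lr = -0.478/2.61 = -0.1831; g_dust = -0.028/2.61 = -0.01073.
Total gain g = -0.12103.
A = 1/(1 + 0.12103) = 0.89.

0.89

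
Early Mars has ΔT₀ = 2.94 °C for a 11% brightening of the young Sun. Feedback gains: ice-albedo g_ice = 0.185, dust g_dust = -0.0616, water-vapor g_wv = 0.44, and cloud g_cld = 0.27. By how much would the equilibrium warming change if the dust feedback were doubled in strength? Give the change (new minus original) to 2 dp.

Original: g = 0.8334, ΔT = 2.94/(1−0.8334) = 17.6471 °C.
With doubled dust: g' = 0.7718, ΔT' = 2.94/(1−0.7718) = 12.8834 °C.
Change = 12.8834 − 17.6471 = -4.76 °C.

-4.76 °C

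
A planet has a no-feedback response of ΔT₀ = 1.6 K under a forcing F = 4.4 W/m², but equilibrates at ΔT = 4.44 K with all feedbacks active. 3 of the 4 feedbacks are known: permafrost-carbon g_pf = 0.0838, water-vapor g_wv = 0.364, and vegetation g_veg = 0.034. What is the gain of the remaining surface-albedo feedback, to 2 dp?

Amplification A = ΔT/ΔT₀ = 4.44/1.6 = 2.775.
Total gain g = 1 − 1/A = 1 − 1/2.775 = 0.6396.
Known gains sum to 0.0838 + 0.364 + 0.034 = 0.4818.
g_alb = 0.6396 − 0.4818 = 0.16.

0.16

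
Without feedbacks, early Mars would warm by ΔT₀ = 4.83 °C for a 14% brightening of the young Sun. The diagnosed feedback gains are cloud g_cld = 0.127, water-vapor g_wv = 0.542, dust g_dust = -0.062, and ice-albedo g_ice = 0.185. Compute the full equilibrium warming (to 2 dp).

Total gain g = 0.127 + 0.542 − 0.062 + 0.185 = 0.792.
Amplification A = 1/(1 − 0.792) = 4.808.
ΔT = 4.83 × 4.808 = 23.22 °C.

23.22 °C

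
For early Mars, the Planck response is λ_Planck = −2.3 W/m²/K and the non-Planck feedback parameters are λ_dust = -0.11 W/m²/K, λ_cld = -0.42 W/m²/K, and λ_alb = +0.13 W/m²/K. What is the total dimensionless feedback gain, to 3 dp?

Convert to gains: g_dust = -0.11/2.3 = -0.04783; g_cld = -0.42/2.3 = -0.1826; g_alb = 0.13/2.3 = 0.05652.
Total gain g = -0.17391.

-0.174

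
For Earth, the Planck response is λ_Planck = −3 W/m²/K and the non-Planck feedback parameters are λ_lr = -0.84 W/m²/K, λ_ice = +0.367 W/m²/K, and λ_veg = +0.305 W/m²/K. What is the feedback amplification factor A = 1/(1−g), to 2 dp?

Convert to gains: g_lr = -0.84/3 = -0.28; g_ice = 0.367/3 = 0.1223; g_veg = 0.305/3 = 0.1017.
Total gain g = -0.056.
A = 1/(1 + 0.056) = 0.95.

0.95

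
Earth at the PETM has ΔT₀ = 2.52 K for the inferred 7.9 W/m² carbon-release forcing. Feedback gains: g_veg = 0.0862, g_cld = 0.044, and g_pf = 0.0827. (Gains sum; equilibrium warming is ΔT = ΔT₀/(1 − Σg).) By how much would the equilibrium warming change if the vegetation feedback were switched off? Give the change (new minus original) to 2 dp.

Original: g = 0.2129, ΔT = 2.52/(1−0.2129) = 3.2016 K.
Without vegetation: g' = 0.1267, ΔT' = 2.52/(1−0.1267) = 2.8856 K.
Change = 2.8856 − 3.2016 = -0.32 K.

-0.32 K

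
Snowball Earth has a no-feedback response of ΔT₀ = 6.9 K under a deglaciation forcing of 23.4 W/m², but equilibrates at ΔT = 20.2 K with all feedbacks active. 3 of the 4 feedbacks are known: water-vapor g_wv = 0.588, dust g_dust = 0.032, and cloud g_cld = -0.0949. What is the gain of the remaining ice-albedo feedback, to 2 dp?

Amplification A = ΔT/ΔT₀ = 20.2/6.9 = 2.928.
Total gain g = 1 − 1/A = 1 − 1/2.928 = 0.6585.
Known gains sum to 0.588 + 0.032 − 0.0949 = 0.5251.
g_ice = 0.6585 − 0.5251 = 0.13.

0.13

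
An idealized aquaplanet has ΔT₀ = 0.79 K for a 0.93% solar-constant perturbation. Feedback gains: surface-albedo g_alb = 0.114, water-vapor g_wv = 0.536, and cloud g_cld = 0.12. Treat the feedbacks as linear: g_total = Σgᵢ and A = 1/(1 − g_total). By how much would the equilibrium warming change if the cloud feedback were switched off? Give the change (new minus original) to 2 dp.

-1.18 K

Original: g = 0.77, ΔT = 0.79/(1−0.77) = 3.4348 K.
Without cloud: g' = 0.65, ΔT' = 0.79/(1−0.65) = 2.2571 K.
Change = 2.2571 − 3.4348 = -1.18 K.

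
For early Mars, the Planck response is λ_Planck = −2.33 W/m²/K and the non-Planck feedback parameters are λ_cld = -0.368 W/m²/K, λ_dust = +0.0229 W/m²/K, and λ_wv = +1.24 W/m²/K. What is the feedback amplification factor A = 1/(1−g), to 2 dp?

1.62

Convert to gains: g_cld = -0.368/2.33 = -0.1579; g_dust = 0.0229/2.33 = 0.009828; g_wv = 1.24/2.33 = 0.5322.
Total gain g = 0.384128.
A = 1/(1 − 0.384128) = 1.62.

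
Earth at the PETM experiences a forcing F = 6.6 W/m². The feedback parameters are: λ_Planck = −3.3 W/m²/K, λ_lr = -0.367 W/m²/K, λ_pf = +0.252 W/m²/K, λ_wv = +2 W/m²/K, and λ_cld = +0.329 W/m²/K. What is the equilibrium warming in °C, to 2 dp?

Net feedback parameter λ = (−3.3) + (-0.367) + (+0.252) + (+2) + (+0.329) = -1.086 W/m²/K.
ΔT = −F/λ = −6.6/(-1.086) = 6.08 °C.

6.08 °C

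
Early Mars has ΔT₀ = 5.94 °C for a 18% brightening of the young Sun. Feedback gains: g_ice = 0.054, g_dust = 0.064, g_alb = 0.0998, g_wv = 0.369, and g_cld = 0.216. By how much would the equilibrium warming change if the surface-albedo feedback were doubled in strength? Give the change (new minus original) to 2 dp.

30.86 °C

Original: g = 0.8028, ΔT = 5.94/(1−0.8028) = 30.1217 °C.
With doubled surface-albedo: g' = 0.9026, ΔT' = 5.94/(1−0.9026) = 60.9856 °C.
Change = 60.9856 − 30.1217 = 30.86 °C.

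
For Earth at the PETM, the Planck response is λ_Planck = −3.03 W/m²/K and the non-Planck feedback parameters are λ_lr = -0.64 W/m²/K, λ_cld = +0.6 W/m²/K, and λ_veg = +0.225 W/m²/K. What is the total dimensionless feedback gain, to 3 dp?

0.061

Convert to gains: g_lr = -0.64/3.03 = -0.2112; g_cld = 0.6/3.03 = 0.198; g_veg = 0.225/3.03 = 0.07426.
Total gain g = 0.06106.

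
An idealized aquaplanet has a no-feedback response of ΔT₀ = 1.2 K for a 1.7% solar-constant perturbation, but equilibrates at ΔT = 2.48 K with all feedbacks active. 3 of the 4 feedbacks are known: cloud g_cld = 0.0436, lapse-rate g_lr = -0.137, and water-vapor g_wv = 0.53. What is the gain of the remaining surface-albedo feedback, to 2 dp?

0.08

Amplification A = ΔT/ΔT₀ = 2.48/1.2 = 2.067.
Total gain g = 1 − 1/A = 1 − 1/2.067 = 0.5162.
Known gains sum to 0.0436 − 0.137 + 0.53 = 0.4366.
g_alb = 0.5162 − 0.4366 = 0.08.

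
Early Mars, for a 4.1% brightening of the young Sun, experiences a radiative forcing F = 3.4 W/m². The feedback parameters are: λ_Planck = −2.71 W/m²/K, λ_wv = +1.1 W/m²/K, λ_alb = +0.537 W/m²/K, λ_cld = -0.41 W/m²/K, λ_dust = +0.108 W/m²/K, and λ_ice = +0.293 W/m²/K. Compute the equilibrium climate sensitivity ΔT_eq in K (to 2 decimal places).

Net feedback parameter λ = (−2.71) + (+1.1) + (+0.537) + (-0.41) + (+0.108) + (+0.293) = -1.082 W/m²/K.
ΔT = −F/λ = −3.4/(-1.082) = 3.14 K.

3.14 K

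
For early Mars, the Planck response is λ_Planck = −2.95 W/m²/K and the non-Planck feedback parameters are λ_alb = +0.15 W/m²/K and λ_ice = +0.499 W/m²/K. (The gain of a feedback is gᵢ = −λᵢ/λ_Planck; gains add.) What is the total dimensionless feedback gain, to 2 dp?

Convert to gains: g_alb = 0.15/2.95 = 0.05085; g_ice = 0.499/2.95 = 0.1692.
Total gain g = 0.22005.

0.22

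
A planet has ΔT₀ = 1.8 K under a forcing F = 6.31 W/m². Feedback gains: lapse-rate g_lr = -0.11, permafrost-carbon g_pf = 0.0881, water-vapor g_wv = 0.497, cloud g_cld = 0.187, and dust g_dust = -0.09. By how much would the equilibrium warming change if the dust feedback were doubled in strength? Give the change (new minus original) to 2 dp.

-0.73 K

Original: g = 0.5721, ΔT = 1.8/(1−0.5721) = 4.2066 K.
With doubled dust: g' = 0.4821, ΔT' = 1.8/(1−0.4821) = 3.4756 K.
Change = 3.4756 − 4.2066 = -0.73 K.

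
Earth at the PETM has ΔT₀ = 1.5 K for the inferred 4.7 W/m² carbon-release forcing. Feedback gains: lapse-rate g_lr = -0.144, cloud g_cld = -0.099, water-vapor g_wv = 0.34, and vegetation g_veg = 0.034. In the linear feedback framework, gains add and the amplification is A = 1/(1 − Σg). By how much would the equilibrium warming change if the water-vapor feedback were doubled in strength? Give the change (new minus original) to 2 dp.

Original: g = 0.131, ΔT = 1.5/(1−0.131) = 1.7261 K.
With doubled water-vapor: g' = 0.471, ΔT' = 1.5/(1−0.471) = 2.8355 K.
Change = 2.8355 − 1.7261 = 1.11 K.

1.11 K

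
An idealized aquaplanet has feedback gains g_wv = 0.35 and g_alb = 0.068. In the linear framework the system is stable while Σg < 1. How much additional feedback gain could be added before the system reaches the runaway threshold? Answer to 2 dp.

0.58

Current total gain = 0.35 + 0.068 = 0.418.
Margin to runaway = 1 − 0.418 = 0.58.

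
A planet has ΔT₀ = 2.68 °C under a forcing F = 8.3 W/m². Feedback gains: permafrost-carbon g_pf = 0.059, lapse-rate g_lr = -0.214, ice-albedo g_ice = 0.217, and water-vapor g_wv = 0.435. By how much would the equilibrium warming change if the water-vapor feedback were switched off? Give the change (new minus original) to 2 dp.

Original: g = 0.497, ΔT = 2.68/(1−0.497) = 5.3280 °C.
Without water-vapor: g' = 0.062, ΔT' = 2.68/(1−0.062) = 2.8571 °C.
Change = 2.8571 − 5.3280 = -2.47 °C.

-2.47 °C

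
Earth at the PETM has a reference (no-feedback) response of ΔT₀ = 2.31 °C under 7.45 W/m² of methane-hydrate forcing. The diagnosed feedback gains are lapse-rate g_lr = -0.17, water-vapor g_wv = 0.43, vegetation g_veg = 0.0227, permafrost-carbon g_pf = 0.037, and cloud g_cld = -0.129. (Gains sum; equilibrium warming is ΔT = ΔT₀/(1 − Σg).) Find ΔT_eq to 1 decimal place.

2.9 °C

Total gain g = -0.17 + 0.43 + 0.0227 + 0.037 − 0.129 = 0.1907.
Amplification A = 1/(1 − 0.1907) = 1.236.
ΔT = 2.31 × 1.236 = 2.9 °C.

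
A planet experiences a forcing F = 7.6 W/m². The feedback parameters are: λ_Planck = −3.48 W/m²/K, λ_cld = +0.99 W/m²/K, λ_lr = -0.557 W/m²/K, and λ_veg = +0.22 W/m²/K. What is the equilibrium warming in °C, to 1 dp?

2.7 °C

Net feedback parameter λ = (−3.48) + (+0.99) + (-0.557) + (+0.22) = -2.827 W/m²/K.
ΔT = −F/λ = −7.6/(-2.827) = 2.7 °C.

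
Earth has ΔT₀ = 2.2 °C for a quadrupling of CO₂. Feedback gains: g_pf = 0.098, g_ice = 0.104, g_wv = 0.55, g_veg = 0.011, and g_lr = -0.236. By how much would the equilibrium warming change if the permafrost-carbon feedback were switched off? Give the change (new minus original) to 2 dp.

Original: g = 0.527, ΔT = 2.2/(1−0.527) = 4.6512 °C.
Without permafrost-carbon: g' = 0.429, ΔT' = 2.2/(1−0.429) = 3.8529 °C.
Change = 3.8529 − 4.6512 = -0.80 °C.

-0.80 °C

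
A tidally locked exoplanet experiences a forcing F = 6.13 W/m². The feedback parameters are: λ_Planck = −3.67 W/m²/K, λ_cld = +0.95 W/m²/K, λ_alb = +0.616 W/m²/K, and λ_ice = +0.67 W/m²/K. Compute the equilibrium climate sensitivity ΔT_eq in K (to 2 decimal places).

4.27 K

Net feedback parameter λ = (−3.67) + (+0.95) + (+0.616) + (+0.67) = -1.434 W/m²/K.
ΔT = −F/λ = −6.13/(-1.434) = 4.27 K.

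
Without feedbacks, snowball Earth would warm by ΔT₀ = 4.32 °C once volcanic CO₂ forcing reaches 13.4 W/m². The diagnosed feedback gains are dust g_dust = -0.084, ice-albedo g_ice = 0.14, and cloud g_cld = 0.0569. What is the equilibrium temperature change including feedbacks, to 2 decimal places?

Total gain g = -0.084 + 0.14 + 0.0569 = 0.1129.
Amplification A = 1/(1 − 0.1129) = 1.127.
ΔT = 4.32 × 1.127 = 4.87 °C.

4.87 °C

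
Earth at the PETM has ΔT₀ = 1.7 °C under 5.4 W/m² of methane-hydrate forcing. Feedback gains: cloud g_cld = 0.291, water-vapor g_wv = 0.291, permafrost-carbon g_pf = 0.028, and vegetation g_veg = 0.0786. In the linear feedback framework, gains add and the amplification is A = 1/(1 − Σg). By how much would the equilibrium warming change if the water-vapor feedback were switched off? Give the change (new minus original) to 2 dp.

-2.64 °C

Original: g = 0.6886, ΔT = 1.7/(1−0.6886) = 5.4592 °C.
Without water-vapor: g' = 0.3976, ΔT' = 1.7/(1−0.3976) = 2.8220 °C.
Change = 2.8220 − 5.4592 = -2.64 °C.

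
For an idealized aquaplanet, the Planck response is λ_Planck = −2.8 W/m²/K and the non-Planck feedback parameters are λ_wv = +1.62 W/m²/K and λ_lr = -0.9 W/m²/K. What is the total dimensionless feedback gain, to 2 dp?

Convert to gains: g_wv = 1.62/2.8 = 0.5786; g_lr = -0.9/2.8 = -0.3214.
Total gain g = 0.2572.

0.26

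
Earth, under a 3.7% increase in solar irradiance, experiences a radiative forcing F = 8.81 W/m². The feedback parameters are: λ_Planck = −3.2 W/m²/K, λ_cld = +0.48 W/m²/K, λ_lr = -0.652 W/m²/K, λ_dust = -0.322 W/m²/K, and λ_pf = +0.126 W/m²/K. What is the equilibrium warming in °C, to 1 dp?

Net feedback parameter λ = (−3.2) + (+0.48) + (-0.652) + (-0.322) + (+0.126) = -3.568 W/m²/K.
ΔT = −F/λ = −8.81/(-3.568) = 2.5 °C.

2.5 °C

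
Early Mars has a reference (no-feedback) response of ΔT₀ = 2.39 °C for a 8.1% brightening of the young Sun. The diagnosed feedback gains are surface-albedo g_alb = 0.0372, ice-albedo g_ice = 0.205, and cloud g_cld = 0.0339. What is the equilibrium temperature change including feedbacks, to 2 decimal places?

Total gain g = 0.0372 + 0.205 + 0.0339 = 0.2761.
Amplification A = 1/(1 − 0.2761) = 1.381.
ΔT = 2.39 × 1.381 = 3.30 °C.

3.30 °C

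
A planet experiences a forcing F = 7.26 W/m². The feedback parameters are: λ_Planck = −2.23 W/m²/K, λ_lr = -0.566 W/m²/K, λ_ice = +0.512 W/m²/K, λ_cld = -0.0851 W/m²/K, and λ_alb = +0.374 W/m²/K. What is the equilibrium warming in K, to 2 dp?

3.64 K

Net feedback parameter λ = (−2.23) + (-0.566) + (+0.512) + (-0.0851) + (+0.374) = -1.9951 W/m²/K.
ΔT = −F/λ = −7.26/(-1.9951) = 3.64 K.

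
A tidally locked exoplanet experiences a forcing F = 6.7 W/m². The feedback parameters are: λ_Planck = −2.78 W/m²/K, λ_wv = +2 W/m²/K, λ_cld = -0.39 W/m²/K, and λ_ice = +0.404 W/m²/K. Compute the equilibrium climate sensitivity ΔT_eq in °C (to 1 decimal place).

8.7 °C

Net feedback parameter λ = (−2.78) + (+2) + (-0.39) + (+0.404) = -0.766 W/m²/K.
ΔT = −F/λ = −6.7/(-0.766) = 8.7 °C.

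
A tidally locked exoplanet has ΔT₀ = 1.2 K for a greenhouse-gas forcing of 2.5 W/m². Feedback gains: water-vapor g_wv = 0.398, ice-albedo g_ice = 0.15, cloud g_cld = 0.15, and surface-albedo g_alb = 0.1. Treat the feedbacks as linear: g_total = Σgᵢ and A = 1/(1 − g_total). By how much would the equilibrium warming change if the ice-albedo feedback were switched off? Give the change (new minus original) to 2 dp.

-2.53 K

Original: g = 0.798, ΔT = 1.2/(1−0.798) = 5.9406 K.
Without ice-albedo: g' = 0.648, ΔT' = 1.2/(1−0.648) = 3.4091 K.
Change = 3.4091 − 5.9406 = -2.53 K.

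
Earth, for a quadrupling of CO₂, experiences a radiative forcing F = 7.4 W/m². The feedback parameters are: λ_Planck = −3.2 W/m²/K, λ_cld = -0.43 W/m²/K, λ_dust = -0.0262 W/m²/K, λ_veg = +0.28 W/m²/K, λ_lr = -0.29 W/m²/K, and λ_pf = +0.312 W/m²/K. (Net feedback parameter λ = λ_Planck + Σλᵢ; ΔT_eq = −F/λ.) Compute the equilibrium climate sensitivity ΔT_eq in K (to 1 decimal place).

Net feedback parameter λ = (−3.2) + (-0.43) + (-0.0262) + (+0.28) + (-0.29) + (+0.312) = -3.3542 W/m²/K.
ΔT = −F/λ = −7.4/(-3.3542) = 2.2 K.

2.2 K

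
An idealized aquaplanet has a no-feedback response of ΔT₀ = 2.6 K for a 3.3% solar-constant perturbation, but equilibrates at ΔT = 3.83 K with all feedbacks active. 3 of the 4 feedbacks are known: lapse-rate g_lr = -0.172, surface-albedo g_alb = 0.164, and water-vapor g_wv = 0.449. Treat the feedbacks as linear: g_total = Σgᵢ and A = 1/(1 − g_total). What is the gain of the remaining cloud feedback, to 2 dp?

-0.12

Amplification A = ΔT/ΔT₀ = 3.83/2.6 = 1.473.
Total gain g = 1 − 1/A = 1 − 1/1.473 = 0.3211.
Known gains sum to -0.172 + 0.164 + 0.449 = 0.441.
g_cld = 0.3211 − 0.441 = -0.12.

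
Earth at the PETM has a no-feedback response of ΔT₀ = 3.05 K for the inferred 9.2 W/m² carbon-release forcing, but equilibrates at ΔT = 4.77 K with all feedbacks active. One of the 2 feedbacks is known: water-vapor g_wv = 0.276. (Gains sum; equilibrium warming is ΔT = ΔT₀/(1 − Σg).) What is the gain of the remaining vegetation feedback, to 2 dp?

0.08

Amplification A = ΔT/ΔT₀ = 4.77/3.05 = 1.564.
Total gain g = 1 − 1/A = 1 − 1/1.564 = 0.3606.
The known gain is 0.276.
g_veg = 0.3606 − 0.276 = 0.08.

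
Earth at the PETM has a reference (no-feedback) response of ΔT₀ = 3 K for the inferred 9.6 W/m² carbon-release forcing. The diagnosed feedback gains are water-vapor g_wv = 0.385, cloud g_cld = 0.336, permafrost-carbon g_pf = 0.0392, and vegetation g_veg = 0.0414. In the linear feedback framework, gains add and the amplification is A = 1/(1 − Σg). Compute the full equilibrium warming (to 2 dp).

Total gain g = 0.385 + 0.336 + 0.0392 + 0.0414 = 0.8016.
Amplification A = 1/(1 − 0.8016) = 5.04.
ΔT = 3 × 5.04 = 15.12 K.

15.12 K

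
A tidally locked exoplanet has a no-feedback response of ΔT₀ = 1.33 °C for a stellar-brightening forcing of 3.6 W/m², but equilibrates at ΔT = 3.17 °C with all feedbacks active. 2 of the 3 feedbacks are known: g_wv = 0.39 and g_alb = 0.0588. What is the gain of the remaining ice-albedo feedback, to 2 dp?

Amplification A = ΔT/ΔT₀ = 3.17/1.33 = 2.383.
Total gain g = 1 − 1/A = 1 − 1/2.383 = 0.5804.
Known gains sum to 0.39 + 0.0588 = 0.4488.
g_ice = 0.5804 − 0.4488 = 0.13.

0.13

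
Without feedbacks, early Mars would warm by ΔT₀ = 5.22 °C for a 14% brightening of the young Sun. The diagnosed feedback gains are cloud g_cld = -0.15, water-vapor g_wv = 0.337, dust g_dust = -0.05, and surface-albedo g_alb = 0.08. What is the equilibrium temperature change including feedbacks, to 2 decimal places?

Total gain g = -0.15 + 0.337 − 0.05 + 0.08 = 0.217.
Amplification A = 1/(1 − 0.217) = 1.277.
ΔT = 5.22 × 1.277 = 6.67 °C.

6.67 °C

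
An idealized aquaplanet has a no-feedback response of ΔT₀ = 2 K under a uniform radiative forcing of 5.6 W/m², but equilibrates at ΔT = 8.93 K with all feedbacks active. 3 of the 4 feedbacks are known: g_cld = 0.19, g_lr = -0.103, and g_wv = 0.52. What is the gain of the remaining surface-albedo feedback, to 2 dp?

Amplification A = ΔT/ΔT₀ = 8.93/2 = 4.465.
Total gain g = 1 − 1/A = 1 − 1/4.465 = 0.776.
Known gains sum to 0.19 − 0.103 + 0.52 = 0.607.
g_alb = 0.776 − 0.607 = 0.17.

0.17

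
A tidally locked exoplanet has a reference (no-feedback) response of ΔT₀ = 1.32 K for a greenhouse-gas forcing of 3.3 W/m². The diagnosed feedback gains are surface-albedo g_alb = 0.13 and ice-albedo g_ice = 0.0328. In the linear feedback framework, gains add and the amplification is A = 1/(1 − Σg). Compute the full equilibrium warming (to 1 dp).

Total gain g = 0.13 + 0.0328 = 0.1628.
Amplification A = 1/(1 − 0.1628) = 1.194.
ΔT = 1.32 × 1.194 = 1.6 K.

1.6 K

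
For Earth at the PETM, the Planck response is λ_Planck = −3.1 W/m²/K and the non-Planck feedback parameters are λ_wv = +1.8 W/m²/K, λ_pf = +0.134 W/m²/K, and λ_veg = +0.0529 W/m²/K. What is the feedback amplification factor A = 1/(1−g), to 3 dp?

2.785

Convert to gains: g_wv = 1.8/3.1 = 0.5806; g_pf = 0.134/3.1 = 0.04323; g_veg = 0.0529/3.1 = 0.01706.
Total gain g = 0.64089.
A = 1/(1 − 0.64089) = 2.785.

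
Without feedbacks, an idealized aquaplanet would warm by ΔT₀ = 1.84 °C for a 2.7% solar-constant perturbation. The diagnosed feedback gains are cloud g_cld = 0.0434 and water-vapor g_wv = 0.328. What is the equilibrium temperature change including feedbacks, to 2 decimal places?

Total gain g = 0.0434 + 0.328 = 0.3714.
Amplification A = 1/(1 − 0.3714) = 1.591.
ΔT = 1.84 × 1.591 = 2.93 °C.

2.93 °C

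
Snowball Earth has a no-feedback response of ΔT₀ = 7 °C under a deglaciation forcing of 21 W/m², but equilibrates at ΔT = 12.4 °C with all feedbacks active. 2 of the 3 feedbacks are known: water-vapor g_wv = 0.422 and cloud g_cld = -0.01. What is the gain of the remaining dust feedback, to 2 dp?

Amplification A = ΔT/ΔT₀ = 12.4/7 = 1.771.
Total gain g = 1 − 1/A = 1 − 1/1.771 = 0.4353.
Known gains sum to 0.422 − 0.01 = 0.412.
g_dust = 0.4353 − 0.412 = 0.02.

0.02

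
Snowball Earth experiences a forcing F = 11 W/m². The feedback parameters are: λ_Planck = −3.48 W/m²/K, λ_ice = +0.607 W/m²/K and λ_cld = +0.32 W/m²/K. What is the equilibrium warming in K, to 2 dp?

Net feedback parameter λ = (−3.48) + (+0.607) + (+0.32) = -2.553 W/m²/K.
ΔT = −F/λ = −11/(-2.553) = 4.31 K.

4.31 K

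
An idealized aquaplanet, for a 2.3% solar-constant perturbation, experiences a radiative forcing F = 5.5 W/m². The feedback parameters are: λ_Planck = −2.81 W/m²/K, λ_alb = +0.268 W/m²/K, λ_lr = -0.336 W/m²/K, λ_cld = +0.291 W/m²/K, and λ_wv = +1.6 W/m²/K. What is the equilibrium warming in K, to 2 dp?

Net feedback parameter λ = (−2.81) + (+0.268) + (-0.336) + (+0.291) + (+1.6) = -0.987 W/m²/K.
ΔT = −F/λ = −5.5/(-0.987) = 5.57 K.

5.57 K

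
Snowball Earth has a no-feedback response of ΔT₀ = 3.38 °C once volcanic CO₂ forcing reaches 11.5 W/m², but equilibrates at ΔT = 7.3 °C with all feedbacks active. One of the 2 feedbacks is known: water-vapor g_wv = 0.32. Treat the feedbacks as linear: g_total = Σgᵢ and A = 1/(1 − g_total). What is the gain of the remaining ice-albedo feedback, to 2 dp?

0.22

Amplification A = ΔT/ΔT₀ = 7.3/3.38 = 2.16.
Total gain g = 1 − 1/A = 1 − 1/2.16 = 0.537.
The known gain is 0.32.
g_ice = 0.537 − 0.32 = 0.22.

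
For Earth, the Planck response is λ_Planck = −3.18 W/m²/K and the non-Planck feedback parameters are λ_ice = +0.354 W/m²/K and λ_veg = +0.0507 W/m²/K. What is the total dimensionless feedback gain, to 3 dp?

Convert to gains: g_ice = 0.354/3.18 = 0.1113; g_veg = 0.0507/3.18 = 0.01594.
Total gain g = 0.12724.

0.127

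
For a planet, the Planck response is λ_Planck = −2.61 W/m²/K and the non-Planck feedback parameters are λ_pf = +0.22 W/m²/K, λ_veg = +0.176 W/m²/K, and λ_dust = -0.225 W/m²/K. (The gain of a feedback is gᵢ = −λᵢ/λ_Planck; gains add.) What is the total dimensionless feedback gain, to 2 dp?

0.07

Convert to gains: g_pf = 0.22/2.61 = 0.08429; g_veg = 0.176/2.61 = 0.06743; g_dust = -0.225/2.61 = -0.08621.
Total gain g = 0.06551.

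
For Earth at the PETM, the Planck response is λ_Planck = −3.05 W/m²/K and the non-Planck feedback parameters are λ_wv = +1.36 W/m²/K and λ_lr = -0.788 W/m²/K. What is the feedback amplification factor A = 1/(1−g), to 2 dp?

1.23

Convert to gains: g_wv = 1.36/3.05 = 0.4459; g_lr = -0.788/3.05 = -0.2584.
Total gain g = 0.1875.
A = 1/(1 − 0.1875) = 1.23.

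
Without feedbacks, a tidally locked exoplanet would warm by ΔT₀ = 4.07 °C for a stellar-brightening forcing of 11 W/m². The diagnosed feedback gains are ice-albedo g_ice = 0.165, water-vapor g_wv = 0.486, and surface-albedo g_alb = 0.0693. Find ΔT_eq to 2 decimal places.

14.55 °C

Total gain g = 0.165 + 0.486 + 0.0693 = 0.7203.
Amplification A = 1/(1 − 0.7203) = 3.575.
ΔT = 4.07 × 3.575 = 14.55 °C.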